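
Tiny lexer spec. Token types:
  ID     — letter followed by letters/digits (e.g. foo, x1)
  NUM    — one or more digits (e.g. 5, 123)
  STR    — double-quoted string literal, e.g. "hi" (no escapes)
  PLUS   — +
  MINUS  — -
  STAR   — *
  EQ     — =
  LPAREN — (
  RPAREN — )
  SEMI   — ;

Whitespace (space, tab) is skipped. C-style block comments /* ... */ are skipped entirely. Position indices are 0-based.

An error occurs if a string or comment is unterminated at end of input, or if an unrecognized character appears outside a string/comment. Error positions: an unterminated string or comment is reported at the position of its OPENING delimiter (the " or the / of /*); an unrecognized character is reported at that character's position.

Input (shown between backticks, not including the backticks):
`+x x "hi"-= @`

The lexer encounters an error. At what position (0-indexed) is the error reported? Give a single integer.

Answer: 12

Derivation:
pos=0: emit PLUS '+'
pos=1: emit ID 'x' (now at pos=2)
pos=3: emit ID 'x' (now at pos=4)
pos=5: enter STRING mode
pos=5: emit STR "hi" (now at pos=9)
pos=9: emit MINUS '-'
pos=10: emit EQ '='
pos=12: ERROR — unrecognized char '@'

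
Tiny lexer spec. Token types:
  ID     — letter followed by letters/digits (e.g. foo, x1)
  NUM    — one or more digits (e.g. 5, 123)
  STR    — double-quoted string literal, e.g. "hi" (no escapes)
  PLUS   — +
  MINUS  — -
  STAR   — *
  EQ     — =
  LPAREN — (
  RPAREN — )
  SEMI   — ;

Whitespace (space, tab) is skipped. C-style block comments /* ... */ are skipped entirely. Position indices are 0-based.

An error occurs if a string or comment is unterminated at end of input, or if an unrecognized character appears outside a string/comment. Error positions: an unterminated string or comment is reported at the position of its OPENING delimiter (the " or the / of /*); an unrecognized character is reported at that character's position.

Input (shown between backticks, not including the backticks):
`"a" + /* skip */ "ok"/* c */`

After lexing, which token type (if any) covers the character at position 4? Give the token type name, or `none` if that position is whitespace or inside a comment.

pos=0: enter STRING mode
pos=0: emit STR "a" (now at pos=3)
pos=4: emit PLUS '+'
pos=6: enter COMMENT mode (saw '/*')
exit COMMENT mode (now at pos=16)
pos=17: enter STRING mode
pos=17: emit STR "ok" (now at pos=21)
pos=21: enter COMMENT mode (saw '/*')
exit COMMENT mode (now at pos=28)
DONE. 3 tokens: [STR, PLUS, STR]
Position 4: char is '+' -> PLUS

Answer: PLUS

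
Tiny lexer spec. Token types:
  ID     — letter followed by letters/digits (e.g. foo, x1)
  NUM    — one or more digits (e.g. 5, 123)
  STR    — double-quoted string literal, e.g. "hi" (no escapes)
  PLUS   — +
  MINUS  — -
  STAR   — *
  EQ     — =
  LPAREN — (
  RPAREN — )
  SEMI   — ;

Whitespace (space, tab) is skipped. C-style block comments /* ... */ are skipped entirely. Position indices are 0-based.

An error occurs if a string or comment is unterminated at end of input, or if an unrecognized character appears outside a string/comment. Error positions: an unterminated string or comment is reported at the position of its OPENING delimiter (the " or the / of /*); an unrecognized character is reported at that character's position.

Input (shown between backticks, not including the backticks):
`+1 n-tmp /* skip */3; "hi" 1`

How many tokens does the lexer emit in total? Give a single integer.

pos=0: emit PLUS '+'
pos=1: emit NUM '1' (now at pos=2)
pos=3: emit ID 'n' (now at pos=4)
pos=4: emit MINUS '-'
pos=5: emit ID 'tmp' (now at pos=8)
pos=9: enter COMMENT mode (saw '/*')
exit COMMENT mode (now at pos=19)
pos=19: emit NUM '3' (now at pos=20)
pos=20: emit SEMI ';'
pos=22: enter STRING mode
pos=22: emit STR "hi" (now at pos=26)
pos=27: emit NUM '1' (now at pos=28)
DONE. 9 tokens: [PLUS, NUM, ID, MINUS, ID, NUM, SEMI, STR, NUM]

Answer: 9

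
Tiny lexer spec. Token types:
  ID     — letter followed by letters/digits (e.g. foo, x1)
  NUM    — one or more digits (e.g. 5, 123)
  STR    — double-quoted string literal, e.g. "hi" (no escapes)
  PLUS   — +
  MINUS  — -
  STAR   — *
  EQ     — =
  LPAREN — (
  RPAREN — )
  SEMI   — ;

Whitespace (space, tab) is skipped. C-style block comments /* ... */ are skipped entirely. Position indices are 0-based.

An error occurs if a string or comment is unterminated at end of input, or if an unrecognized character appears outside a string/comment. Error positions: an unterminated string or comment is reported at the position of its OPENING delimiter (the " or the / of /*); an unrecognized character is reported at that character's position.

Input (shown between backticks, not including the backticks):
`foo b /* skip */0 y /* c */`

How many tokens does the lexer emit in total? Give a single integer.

Answer: 4

Derivation:
pos=0: emit ID 'foo' (now at pos=3)
pos=4: emit ID 'b' (now at pos=5)
pos=6: enter COMMENT mode (saw '/*')
exit COMMENT mode (now at pos=16)
pos=16: emit NUM '0' (now at pos=17)
pos=18: emit ID 'y' (now at pos=19)
pos=20: enter COMMENT mode (saw '/*')
exit COMMENT mode (now at pos=27)
DONE. 4 tokens: [ID, ID, NUM, ID]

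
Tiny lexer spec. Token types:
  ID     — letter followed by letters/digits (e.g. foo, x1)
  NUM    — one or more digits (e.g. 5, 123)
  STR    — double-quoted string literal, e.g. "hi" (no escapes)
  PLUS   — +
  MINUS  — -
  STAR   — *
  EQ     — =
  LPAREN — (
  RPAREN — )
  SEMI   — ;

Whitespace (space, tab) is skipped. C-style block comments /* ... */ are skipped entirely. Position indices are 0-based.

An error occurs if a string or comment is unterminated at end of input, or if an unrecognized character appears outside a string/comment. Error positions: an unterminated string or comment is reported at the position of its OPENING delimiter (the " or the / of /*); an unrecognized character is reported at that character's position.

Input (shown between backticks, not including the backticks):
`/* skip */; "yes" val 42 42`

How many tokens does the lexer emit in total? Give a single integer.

Answer: 5

Derivation:
pos=0: enter COMMENT mode (saw '/*')
exit COMMENT mode (now at pos=10)
pos=10: emit SEMI ';'
pos=12: enter STRING mode
pos=12: emit STR "yes" (now at pos=17)
pos=18: emit ID 'val' (now at pos=21)
pos=22: emit NUM '42' (now at pos=24)
pos=25: emit NUM '42' (now at pos=27)
DONE. 5 tokens: [SEMI, STR, ID, NUM, NUM]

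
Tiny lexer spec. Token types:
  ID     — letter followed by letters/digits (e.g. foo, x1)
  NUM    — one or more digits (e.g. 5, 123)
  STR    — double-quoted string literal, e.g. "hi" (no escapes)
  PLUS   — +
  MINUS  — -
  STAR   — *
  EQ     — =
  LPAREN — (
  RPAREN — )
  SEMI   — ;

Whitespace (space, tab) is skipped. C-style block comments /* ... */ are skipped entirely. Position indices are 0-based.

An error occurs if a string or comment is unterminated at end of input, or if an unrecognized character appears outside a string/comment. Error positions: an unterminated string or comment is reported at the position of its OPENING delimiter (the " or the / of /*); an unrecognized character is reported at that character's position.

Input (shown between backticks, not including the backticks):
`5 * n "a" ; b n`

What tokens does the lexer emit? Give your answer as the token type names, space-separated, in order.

pos=0: emit NUM '5' (now at pos=1)
pos=2: emit STAR '*'
pos=4: emit ID 'n' (now at pos=5)
pos=6: enter STRING mode
pos=6: emit STR "a" (now at pos=9)
pos=10: emit SEMI ';'
pos=12: emit ID 'b' (now at pos=13)
pos=14: emit ID 'n' (now at pos=15)
DONE. 7 tokens: [NUM, STAR, ID, STR, SEMI, ID, ID]

Answer: NUM STAR ID STR SEMI ID ID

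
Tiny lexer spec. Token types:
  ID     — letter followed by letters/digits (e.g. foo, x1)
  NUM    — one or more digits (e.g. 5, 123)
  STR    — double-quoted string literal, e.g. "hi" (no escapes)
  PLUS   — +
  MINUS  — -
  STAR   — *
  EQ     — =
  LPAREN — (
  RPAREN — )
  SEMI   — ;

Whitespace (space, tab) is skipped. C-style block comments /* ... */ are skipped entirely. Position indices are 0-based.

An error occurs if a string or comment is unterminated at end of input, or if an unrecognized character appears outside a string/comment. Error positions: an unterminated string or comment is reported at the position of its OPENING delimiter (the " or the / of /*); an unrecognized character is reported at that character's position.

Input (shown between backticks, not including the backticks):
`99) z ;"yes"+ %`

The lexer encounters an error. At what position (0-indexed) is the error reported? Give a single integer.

Answer: 14

Derivation:
pos=0: emit NUM '99' (now at pos=2)
pos=2: emit RPAREN ')'
pos=4: emit ID 'z' (now at pos=5)
pos=6: emit SEMI ';'
pos=7: enter STRING mode
pos=7: emit STR "yes" (now at pos=12)
pos=12: emit PLUS '+'
pos=14: ERROR — unrecognized char '%'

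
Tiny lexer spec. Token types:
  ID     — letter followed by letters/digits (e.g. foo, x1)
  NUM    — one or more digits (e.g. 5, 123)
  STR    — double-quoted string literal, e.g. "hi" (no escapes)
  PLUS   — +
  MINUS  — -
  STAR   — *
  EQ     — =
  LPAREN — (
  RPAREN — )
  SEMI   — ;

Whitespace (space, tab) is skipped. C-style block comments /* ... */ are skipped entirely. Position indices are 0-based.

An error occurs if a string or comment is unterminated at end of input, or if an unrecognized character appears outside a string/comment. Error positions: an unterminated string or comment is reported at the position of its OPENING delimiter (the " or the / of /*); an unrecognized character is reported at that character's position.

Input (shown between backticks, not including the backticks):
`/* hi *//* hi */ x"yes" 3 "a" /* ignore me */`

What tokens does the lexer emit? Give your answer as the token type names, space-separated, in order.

Answer: ID STR NUM STR

Derivation:
pos=0: enter COMMENT mode (saw '/*')
exit COMMENT mode (now at pos=8)
pos=8: enter COMMENT mode (saw '/*')
exit COMMENT mode (now at pos=16)
pos=17: emit ID 'x' (now at pos=18)
pos=18: enter STRING mode
pos=18: emit STR "yes" (now at pos=23)
pos=24: emit NUM '3' (now at pos=25)
pos=26: enter STRING mode
pos=26: emit STR "a" (now at pos=29)
pos=30: enter COMMENT mode (saw '/*')
exit COMMENT mode (now at pos=45)
DONE. 4 tokens: [ID, STR, NUM, STR]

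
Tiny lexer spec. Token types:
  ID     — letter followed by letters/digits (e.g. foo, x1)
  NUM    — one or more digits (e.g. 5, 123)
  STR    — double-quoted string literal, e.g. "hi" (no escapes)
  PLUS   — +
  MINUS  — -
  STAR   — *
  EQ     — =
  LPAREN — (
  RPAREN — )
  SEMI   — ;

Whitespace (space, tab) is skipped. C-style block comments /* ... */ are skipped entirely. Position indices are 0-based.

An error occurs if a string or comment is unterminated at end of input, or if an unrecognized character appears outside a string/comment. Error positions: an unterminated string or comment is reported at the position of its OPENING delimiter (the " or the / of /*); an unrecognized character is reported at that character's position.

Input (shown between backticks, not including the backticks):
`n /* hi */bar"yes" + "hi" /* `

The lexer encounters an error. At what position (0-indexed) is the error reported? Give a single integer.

Answer: 26

Derivation:
pos=0: emit ID 'n' (now at pos=1)
pos=2: enter COMMENT mode (saw '/*')
exit COMMENT mode (now at pos=10)
pos=10: emit ID 'bar' (now at pos=13)
pos=13: enter STRING mode
pos=13: emit STR "yes" (now at pos=18)
pos=19: emit PLUS '+'
pos=21: enter STRING mode
pos=21: emit STR "hi" (now at pos=25)
pos=26: enter COMMENT mode (saw '/*')
pos=26: ERROR — unterminated comment (reached EOF)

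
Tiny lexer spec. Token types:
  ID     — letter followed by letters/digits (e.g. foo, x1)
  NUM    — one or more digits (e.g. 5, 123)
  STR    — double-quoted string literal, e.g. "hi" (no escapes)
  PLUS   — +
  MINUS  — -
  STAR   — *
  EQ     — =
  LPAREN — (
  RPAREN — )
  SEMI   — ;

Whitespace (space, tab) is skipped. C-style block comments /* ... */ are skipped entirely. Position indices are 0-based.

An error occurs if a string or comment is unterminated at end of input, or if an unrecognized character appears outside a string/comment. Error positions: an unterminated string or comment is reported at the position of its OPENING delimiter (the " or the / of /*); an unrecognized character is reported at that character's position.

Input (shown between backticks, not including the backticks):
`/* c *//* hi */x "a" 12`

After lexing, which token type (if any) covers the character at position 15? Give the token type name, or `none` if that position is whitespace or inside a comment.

pos=0: enter COMMENT mode (saw '/*')
exit COMMENT mode (now at pos=7)
pos=7: enter COMMENT mode (saw '/*')
exit COMMENT mode (now at pos=15)
pos=15: emit ID 'x' (now at pos=16)
pos=17: enter STRING mode
pos=17: emit STR "a" (now at pos=20)
pos=21: emit NUM '12' (now at pos=23)
DONE. 3 tokens: [ID, STR, NUM]
Position 15: char is 'x' -> ID

Answer: ID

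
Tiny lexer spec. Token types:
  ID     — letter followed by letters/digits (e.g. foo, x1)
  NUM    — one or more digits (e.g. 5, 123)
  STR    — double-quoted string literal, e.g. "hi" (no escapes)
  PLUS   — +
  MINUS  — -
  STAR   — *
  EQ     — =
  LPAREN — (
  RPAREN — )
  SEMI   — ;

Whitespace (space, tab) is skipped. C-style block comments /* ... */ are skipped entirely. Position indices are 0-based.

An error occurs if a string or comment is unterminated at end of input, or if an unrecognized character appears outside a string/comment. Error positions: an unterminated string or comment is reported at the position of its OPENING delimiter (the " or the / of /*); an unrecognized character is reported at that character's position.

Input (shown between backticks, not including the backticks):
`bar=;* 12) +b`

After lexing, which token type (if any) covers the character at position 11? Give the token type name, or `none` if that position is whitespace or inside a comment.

pos=0: emit ID 'bar' (now at pos=3)
pos=3: emit EQ '='
pos=4: emit SEMI ';'
pos=5: emit STAR '*'
pos=7: emit NUM '12' (now at pos=9)
pos=9: emit RPAREN ')'
pos=11: emit PLUS '+'
pos=12: emit ID 'b' (now at pos=13)
DONE. 8 tokens: [ID, EQ, SEMI, STAR, NUM, RPAREN, PLUS, ID]
Position 11: char is '+' -> PLUS

Answer: PLUS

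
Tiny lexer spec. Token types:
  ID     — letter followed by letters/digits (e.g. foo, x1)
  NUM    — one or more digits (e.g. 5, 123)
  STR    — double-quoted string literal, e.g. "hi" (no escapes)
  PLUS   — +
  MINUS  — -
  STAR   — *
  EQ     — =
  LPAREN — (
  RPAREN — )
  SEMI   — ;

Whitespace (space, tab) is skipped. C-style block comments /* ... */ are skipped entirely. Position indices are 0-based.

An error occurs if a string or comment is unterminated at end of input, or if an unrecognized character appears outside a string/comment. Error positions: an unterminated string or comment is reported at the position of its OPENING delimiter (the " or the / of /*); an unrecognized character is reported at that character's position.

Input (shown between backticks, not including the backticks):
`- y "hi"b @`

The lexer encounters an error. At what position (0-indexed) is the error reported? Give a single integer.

pos=0: emit MINUS '-'
pos=2: emit ID 'y' (now at pos=3)
pos=4: enter STRING mode
pos=4: emit STR "hi" (now at pos=8)
pos=8: emit ID 'b' (now at pos=9)
pos=10: ERROR — unrecognized char '@'

Answer: 10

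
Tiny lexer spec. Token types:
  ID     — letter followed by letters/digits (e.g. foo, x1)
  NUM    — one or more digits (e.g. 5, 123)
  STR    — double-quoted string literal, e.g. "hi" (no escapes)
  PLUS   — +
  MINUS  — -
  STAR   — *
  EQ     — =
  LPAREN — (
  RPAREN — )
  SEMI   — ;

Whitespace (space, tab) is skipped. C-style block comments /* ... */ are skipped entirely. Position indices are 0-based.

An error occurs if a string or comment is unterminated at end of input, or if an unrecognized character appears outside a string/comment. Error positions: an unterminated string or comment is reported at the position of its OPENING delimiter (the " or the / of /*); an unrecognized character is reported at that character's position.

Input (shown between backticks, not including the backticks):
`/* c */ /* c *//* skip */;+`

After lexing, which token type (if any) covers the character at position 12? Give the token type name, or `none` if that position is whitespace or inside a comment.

Answer: none

Derivation:
pos=0: enter COMMENT mode (saw '/*')
exit COMMENT mode (now at pos=7)
pos=8: enter COMMENT mode (saw '/*')
exit COMMENT mode (now at pos=15)
pos=15: enter COMMENT mode (saw '/*')
exit COMMENT mode (now at pos=25)
pos=25: emit SEMI ';'
pos=26: emit PLUS '+'
DONE. 2 tokens: [SEMI, PLUS]
Position 12: char is ' ' -> none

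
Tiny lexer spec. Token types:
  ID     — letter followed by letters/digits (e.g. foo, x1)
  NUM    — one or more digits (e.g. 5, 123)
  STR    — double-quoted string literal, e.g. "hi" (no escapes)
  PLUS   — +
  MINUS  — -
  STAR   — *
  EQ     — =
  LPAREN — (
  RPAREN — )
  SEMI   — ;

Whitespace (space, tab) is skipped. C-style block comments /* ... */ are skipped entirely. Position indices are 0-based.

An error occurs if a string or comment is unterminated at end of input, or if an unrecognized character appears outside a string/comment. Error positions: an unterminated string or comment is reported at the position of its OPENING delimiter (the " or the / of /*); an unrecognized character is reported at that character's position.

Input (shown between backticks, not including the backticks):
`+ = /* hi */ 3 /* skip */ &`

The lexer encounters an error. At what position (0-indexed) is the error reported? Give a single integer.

pos=0: emit PLUS '+'
pos=2: emit EQ '='
pos=4: enter COMMENT mode (saw '/*')
exit COMMENT mode (now at pos=12)
pos=13: emit NUM '3' (now at pos=14)
pos=15: enter COMMENT mode (saw '/*')
exit COMMENT mode (now at pos=25)
pos=26: ERROR — unrecognized char '&'

Answer: 26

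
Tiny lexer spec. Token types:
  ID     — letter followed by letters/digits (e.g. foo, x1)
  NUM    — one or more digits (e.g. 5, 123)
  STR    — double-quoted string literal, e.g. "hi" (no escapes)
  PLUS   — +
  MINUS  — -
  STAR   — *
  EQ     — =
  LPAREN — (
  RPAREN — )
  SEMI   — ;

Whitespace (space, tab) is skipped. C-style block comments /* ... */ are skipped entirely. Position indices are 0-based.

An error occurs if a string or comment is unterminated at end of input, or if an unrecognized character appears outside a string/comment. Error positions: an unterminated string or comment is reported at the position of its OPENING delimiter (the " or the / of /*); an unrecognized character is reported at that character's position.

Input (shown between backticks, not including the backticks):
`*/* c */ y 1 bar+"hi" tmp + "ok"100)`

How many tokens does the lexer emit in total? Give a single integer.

pos=0: emit STAR '*'
pos=1: enter COMMENT mode (saw '/*')
exit COMMENT mode (now at pos=8)
pos=9: emit ID 'y' (now at pos=10)
pos=11: emit NUM '1' (now at pos=12)
pos=13: emit ID 'bar' (now at pos=16)
pos=16: emit PLUS '+'
pos=17: enter STRING mode
pos=17: emit STR "hi" (now at pos=21)
pos=22: emit ID 'tmp' (now at pos=25)
pos=26: emit PLUS '+'
pos=28: enter STRING mode
pos=28: emit STR "ok" (now at pos=32)
pos=32: emit NUM '100' (now at pos=35)
pos=35: emit RPAREN ')'
DONE. 11 tokens: [STAR, ID, NUM, ID, PLUS, STR, ID, PLUS, STR, NUM, RPAREN]

Answer: 11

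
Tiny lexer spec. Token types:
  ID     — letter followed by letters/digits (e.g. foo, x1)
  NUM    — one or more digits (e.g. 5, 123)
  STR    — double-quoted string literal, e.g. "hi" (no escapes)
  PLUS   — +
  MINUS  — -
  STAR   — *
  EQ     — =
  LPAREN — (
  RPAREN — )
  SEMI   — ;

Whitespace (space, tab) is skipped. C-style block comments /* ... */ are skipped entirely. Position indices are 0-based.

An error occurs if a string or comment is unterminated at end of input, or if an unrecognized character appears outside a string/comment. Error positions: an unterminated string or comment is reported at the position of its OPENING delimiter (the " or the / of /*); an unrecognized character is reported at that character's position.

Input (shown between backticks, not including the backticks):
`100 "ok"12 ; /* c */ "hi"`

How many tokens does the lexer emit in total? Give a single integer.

Answer: 5

Derivation:
pos=0: emit NUM '100' (now at pos=3)
pos=4: enter STRING mode
pos=4: emit STR "ok" (now at pos=8)
pos=8: emit NUM '12' (now at pos=10)
pos=11: emit SEMI ';'
pos=13: enter COMMENT mode (saw '/*')
exit COMMENT mode (now at pos=20)
pos=21: enter STRING mode
pos=21: emit STR "hi" (now at pos=25)
DONE. 5 tokens: [NUM, STR, NUM, SEMI, STR]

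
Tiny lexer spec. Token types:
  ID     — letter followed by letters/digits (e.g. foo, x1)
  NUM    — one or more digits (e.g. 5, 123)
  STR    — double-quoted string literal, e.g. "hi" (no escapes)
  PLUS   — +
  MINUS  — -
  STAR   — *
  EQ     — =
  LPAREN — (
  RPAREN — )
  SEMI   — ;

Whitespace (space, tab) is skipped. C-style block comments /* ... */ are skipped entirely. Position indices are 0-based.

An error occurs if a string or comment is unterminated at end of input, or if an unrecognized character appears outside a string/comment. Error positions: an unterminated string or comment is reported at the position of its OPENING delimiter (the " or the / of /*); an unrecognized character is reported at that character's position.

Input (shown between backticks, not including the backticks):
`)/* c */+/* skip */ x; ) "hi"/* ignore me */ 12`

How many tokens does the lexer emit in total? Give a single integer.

pos=0: emit RPAREN ')'
pos=1: enter COMMENT mode (saw '/*')
exit COMMENT mode (now at pos=8)
pos=8: emit PLUS '+'
pos=9: enter COMMENT mode (saw '/*')
exit COMMENT mode (now at pos=19)
pos=20: emit ID 'x' (now at pos=21)
pos=21: emit SEMI ';'
pos=23: emit RPAREN ')'
pos=25: enter STRING mode
pos=25: emit STR "hi" (now at pos=29)
pos=29: enter COMMENT mode (saw '/*')
exit COMMENT mode (now at pos=44)
pos=45: emit NUM '12' (now at pos=47)
DONE. 7 tokens: [RPAREN, PLUS, ID, SEMI, RPAREN, STR, NUM]

Answer: 7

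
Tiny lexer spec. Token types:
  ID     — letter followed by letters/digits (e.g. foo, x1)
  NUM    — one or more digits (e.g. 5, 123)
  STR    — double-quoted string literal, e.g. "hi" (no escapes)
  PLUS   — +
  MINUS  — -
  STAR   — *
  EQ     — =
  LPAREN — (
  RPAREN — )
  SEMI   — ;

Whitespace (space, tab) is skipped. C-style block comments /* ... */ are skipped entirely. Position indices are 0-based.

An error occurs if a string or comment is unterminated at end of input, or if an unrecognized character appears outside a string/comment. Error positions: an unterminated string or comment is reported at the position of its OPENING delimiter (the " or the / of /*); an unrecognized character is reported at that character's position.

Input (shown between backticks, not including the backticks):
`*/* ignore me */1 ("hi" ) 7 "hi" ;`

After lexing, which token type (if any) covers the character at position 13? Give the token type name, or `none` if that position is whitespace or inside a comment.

pos=0: emit STAR '*'
pos=1: enter COMMENT mode (saw '/*')
exit COMMENT mode (now at pos=16)
pos=16: emit NUM '1' (now at pos=17)
pos=18: emit LPAREN '('
pos=19: enter STRING mode
pos=19: emit STR "hi" (now at pos=23)
pos=24: emit RPAREN ')'
pos=26: emit NUM '7' (now at pos=27)
pos=28: enter STRING mode
pos=28: emit STR "hi" (now at pos=32)
pos=33: emit SEMI ';'
DONE. 8 tokens: [STAR, NUM, LPAREN, STR, RPAREN, NUM, STR, SEMI]
Position 13: char is ' ' -> none

Answer: none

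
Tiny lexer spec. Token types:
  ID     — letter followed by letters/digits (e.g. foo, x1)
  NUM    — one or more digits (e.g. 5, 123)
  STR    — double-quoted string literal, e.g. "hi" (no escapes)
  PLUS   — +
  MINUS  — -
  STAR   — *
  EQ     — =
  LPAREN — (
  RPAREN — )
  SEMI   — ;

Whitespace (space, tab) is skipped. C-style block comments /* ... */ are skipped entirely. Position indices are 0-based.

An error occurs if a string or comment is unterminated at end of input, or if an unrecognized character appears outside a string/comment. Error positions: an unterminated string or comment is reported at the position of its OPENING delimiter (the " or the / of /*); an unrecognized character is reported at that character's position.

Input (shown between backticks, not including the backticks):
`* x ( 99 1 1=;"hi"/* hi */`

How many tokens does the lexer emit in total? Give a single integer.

Answer: 9

Derivation:
pos=0: emit STAR '*'
pos=2: emit ID 'x' (now at pos=3)
pos=4: emit LPAREN '('
pos=6: emit NUM '99' (now at pos=8)
pos=9: emit NUM '1' (now at pos=10)
pos=11: emit NUM '1' (now at pos=12)
pos=12: emit EQ '='
pos=13: emit SEMI ';'
pos=14: enter STRING mode
pos=14: emit STR "hi" (now at pos=18)
pos=18: enter COMMENT mode (saw '/*')
exit COMMENT mode (now at pos=26)
DONE. 9 tokens: [STAR, ID, LPAREN, NUM, NUM, NUM, EQ, SEMI, STR]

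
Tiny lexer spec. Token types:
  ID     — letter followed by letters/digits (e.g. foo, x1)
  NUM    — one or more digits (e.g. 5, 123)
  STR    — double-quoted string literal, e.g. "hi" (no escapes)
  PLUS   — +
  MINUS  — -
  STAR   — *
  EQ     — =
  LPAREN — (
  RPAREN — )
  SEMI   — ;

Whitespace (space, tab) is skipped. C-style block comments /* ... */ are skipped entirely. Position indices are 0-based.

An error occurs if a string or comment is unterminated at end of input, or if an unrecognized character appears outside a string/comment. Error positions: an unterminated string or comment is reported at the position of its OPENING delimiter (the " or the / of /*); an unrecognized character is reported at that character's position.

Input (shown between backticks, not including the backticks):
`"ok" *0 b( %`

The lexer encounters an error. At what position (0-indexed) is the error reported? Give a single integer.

Answer: 11

Derivation:
pos=0: enter STRING mode
pos=0: emit STR "ok" (now at pos=4)
pos=5: emit STAR '*'
pos=6: emit NUM '0' (now at pos=7)
pos=8: emit ID 'b' (now at pos=9)
pos=9: emit LPAREN '('
pos=11: ERROR — unrecognized char '%'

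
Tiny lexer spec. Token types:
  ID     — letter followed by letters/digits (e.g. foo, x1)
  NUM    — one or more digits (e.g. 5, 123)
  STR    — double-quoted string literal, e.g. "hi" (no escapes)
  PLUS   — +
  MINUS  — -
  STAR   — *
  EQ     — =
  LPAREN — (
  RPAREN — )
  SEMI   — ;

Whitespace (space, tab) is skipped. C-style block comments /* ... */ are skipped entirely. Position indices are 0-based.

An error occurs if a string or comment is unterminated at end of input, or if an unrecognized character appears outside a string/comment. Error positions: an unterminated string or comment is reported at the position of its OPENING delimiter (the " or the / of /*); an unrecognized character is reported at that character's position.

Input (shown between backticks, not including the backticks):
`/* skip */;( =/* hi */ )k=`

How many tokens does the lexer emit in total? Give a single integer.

Answer: 6

Derivation:
pos=0: enter COMMENT mode (saw '/*')
exit COMMENT mode (now at pos=10)
pos=10: emit SEMI ';'
pos=11: emit LPAREN '('
pos=13: emit EQ '='
pos=14: enter COMMENT mode (saw '/*')
exit COMMENT mode (now at pos=22)
pos=23: emit RPAREN ')'
pos=24: emit ID 'k' (now at pos=25)
pos=25: emit EQ '='
DONE. 6 tokens: [SEMI, LPAREN, EQ, RPAREN, ID, EQ]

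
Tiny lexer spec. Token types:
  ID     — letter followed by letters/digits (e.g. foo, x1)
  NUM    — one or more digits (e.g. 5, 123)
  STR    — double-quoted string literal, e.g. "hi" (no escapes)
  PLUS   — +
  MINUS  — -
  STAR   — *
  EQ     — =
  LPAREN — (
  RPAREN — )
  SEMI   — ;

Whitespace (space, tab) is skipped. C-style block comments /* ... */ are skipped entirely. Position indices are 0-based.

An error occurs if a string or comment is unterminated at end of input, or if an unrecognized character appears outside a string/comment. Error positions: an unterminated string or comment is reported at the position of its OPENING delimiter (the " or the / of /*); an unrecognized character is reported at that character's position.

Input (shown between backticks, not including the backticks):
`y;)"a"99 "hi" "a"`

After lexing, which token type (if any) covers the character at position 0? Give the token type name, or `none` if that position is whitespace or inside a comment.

Answer: ID

Derivation:
pos=0: emit ID 'y' (now at pos=1)
pos=1: emit SEMI ';'
pos=2: emit RPAREN ')'
pos=3: enter STRING mode
pos=3: emit STR "a" (now at pos=6)
pos=6: emit NUM '99' (now at pos=8)
pos=9: enter STRING mode
pos=9: emit STR "hi" (now at pos=13)
pos=14: enter STRING mode
pos=14: emit STR "a" (now at pos=17)
DONE. 7 tokens: [ID, SEMI, RPAREN, STR, NUM, STR, STR]
Position 0: char is 'y' -> ID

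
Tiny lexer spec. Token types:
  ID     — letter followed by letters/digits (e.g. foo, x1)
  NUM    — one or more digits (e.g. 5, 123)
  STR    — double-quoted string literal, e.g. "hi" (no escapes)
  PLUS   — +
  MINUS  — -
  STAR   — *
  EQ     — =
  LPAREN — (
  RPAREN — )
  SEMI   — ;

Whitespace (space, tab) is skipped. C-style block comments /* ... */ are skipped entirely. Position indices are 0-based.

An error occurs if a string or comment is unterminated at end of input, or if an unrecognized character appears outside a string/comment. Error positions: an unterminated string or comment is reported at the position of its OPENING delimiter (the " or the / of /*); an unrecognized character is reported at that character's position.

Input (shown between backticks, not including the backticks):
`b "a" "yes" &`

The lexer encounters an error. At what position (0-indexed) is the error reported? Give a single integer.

Answer: 12

Derivation:
pos=0: emit ID 'b' (now at pos=1)
pos=2: enter STRING mode
pos=2: emit STR "a" (now at pos=5)
pos=6: enter STRING mode
pos=6: emit STR "yes" (now at pos=11)
pos=12: ERROR — unrecognized char '&'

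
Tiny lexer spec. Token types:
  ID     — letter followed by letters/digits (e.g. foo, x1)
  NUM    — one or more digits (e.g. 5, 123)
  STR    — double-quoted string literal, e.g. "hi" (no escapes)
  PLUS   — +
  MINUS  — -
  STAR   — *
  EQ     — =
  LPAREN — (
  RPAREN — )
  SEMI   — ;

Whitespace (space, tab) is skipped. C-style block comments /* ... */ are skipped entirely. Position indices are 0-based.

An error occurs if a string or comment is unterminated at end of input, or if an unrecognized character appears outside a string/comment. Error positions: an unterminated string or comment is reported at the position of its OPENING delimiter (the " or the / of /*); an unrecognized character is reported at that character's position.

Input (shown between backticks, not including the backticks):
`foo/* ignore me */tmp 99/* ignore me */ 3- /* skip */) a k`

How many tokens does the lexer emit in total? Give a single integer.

Answer: 8

Derivation:
pos=0: emit ID 'foo' (now at pos=3)
pos=3: enter COMMENT mode (saw '/*')
exit COMMENT mode (now at pos=18)
pos=18: emit ID 'tmp' (now at pos=21)
pos=22: emit NUM '99' (now at pos=24)
pos=24: enter COMMENT mode (saw '/*')
exit COMMENT mode (now at pos=39)
pos=40: emit NUM '3' (now at pos=41)
pos=41: emit MINUS '-'
pos=43: enter COMMENT mode (saw '/*')
exit COMMENT mode (now at pos=53)
pos=53: emit RPAREN ')'
pos=55: emit ID 'a' (now at pos=56)
pos=57: emit ID 'k' (now at pos=58)
DONE. 8 tokens: [ID, ID, NUM, NUM, MINUS, RPAREN, ID, ID]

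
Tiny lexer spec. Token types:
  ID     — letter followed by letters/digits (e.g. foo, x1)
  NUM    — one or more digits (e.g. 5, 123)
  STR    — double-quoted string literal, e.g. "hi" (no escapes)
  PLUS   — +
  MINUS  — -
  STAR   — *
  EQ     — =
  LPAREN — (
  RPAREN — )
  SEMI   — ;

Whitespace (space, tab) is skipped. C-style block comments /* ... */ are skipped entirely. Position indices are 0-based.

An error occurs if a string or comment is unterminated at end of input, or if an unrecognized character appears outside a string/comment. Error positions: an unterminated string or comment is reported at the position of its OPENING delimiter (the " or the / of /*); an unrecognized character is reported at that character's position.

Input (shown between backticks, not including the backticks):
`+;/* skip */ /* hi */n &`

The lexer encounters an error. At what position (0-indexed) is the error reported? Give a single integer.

pos=0: emit PLUS '+'
pos=1: emit SEMI ';'
pos=2: enter COMMENT mode (saw '/*')
exit COMMENT mode (now at pos=12)
pos=13: enter COMMENT mode (saw '/*')
exit COMMENT mode (now at pos=21)
pos=21: emit ID 'n' (now at pos=22)
pos=23: ERROR — unrecognized char '&'

Answer: 23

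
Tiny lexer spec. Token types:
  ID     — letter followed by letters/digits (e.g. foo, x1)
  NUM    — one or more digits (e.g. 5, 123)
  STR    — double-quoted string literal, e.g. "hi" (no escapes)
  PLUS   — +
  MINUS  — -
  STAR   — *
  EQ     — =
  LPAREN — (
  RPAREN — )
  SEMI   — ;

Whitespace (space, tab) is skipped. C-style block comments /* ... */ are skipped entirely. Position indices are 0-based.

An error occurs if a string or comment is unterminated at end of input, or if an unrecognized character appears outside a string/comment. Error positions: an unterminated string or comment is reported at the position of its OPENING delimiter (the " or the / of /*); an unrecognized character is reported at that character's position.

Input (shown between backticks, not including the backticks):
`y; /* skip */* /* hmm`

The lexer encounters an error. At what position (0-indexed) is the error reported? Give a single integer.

Answer: 15

Derivation:
pos=0: emit ID 'y' (now at pos=1)
pos=1: emit SEMI ';'
pos=3: enter COMMENT mode (saw '/*')
exit COMMENT mode (now at pos=13)
pos=13: emit STAR '*'
pos=15: enter COMMENT mode (saw '/*')
pos=15: ERROR — unterminated comment (reached EOF)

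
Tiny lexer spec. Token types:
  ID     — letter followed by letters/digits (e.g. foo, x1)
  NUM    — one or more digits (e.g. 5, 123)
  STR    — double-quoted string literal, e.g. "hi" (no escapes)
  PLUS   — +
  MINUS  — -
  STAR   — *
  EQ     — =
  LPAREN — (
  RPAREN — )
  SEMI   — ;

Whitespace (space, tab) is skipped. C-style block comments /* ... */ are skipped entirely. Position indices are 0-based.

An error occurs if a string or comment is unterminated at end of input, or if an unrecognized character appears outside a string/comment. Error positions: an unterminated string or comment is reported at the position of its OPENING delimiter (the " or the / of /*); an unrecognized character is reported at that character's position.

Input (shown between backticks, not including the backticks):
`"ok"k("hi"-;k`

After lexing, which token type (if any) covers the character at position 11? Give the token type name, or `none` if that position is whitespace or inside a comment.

pos=0: enter STRING mode
pos=0: emit STR "ok" (now at pos=4)
pos=4: emit ID 'k' (now at pos=5)
pos=5: emit LPAREN '('
pos=6: enter STRING mode
pos=6: emit STR "hi" (now at pos=10)
pos=10: emit MINUS '-'
pos=11: emit SEMI ';'
pos=12: emit ID 'k' (now at pos=13)
DONE. 7 tokens: [STR, ID, LPAREN, STR, MINUS, SEMI, ID]
Position 11: char is ';' -> SEMI

Answer: SEMI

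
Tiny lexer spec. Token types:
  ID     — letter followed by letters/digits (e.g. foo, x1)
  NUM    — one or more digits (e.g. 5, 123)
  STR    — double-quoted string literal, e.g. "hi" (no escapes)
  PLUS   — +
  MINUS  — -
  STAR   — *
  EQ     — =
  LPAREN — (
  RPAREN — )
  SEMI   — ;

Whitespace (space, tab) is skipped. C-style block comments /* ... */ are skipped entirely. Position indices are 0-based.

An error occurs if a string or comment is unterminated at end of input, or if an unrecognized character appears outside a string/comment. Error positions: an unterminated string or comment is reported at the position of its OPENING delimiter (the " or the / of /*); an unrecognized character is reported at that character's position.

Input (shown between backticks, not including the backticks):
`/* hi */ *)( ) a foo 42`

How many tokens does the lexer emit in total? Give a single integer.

Answer: 7

Derivation:
pos=0: enter COMMENT mode (saw '/*')
exit COMMENT mode (now at pos=8)
pos=9: emit STAR '*'
pos=10: emit RPAREN ')'
pos=11: emit LPAREN '('
pos=13: emit RPAREN ')'
pos=15: emit ID 'a' (now at pos=16)
pos=17: emit ID 'foo' (now at pos=20)
pos=21: emit NUM '42' (now at pos=23)
DONE. 7 tokens: [STAR, RPAREN, LPAREN, RPAREN, ID, ID, NUM]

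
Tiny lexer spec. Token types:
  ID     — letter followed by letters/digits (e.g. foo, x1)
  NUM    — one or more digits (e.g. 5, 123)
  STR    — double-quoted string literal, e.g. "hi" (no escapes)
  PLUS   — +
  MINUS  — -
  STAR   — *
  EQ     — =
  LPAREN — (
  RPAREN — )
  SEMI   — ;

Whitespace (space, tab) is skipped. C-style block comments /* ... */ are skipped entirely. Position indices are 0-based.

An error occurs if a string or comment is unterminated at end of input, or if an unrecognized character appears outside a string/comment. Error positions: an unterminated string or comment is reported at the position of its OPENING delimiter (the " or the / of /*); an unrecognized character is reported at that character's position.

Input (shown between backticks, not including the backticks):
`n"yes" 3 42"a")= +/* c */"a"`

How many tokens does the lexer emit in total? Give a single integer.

Answer: 9

Derivation:
pos=0: emit ID 'n' (now at pos=1)
pos=1: enter STRING mode
pos=1: emit STR "yes" (now at pos=6)
pos=7: emit NUM '3' (now at pos=8)
pos=9: emit NUM '42' (now at pos=11)
pos=11: enter STRING mode
pos=11: emit STR "a" (now at pos=14)
pos=14: emit RPAREN ')'
pos=15: emit EQ '='
pos=17: emit PLUS '+'
pos=18: enter COMMENT mode (saw '/*')
exit COMMENT mode (now at pos=25)
pos=25: enter STRING mode
pos=25: emit STR "a" (now at pos=28)
DONE. 9 tokens: [ID, STR, NUM, NUM, STR, RPAREN, EQ, PLUS, STR]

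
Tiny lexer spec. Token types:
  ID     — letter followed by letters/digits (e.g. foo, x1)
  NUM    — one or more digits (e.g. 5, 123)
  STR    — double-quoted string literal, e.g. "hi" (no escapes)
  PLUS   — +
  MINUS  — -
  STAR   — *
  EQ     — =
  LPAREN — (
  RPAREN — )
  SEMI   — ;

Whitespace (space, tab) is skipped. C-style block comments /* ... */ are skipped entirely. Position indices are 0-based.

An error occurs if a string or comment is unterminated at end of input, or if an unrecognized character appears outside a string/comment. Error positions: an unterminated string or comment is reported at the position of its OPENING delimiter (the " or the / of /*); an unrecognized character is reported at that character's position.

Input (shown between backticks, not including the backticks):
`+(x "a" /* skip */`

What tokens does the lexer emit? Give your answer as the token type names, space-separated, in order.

Answer: PLUS LPAREN ID STR

Derivation:
pos=0: emit PLUS '+'
pos=1: emit LPAREN '('
pos=2: emit ID 'x' (now at pos=3)
pos=4: enter STRING mode
pos=4: emit STR "a" (now at pos=7)
pos=8: enter COMMENT mode (saw '/*')
exit COMMENT mode (now at pos=18)
DONE. 4 tokens: [PLUS, LPAREN, ID, STR]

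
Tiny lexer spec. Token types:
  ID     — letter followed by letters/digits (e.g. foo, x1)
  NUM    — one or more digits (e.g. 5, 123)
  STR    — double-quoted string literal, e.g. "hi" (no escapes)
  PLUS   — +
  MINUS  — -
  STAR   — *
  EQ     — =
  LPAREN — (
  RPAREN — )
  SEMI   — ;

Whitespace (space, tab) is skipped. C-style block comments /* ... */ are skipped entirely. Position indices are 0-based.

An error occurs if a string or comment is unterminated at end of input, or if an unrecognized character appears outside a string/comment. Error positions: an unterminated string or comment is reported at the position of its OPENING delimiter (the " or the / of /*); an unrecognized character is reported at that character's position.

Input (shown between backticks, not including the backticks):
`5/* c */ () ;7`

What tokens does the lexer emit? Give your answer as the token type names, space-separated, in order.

Answer: NUM LPAREN RPAREN SEMI NUM

Derivation:
pos=0: emit NUM '5' (now at pos=1)
pos=1: enter COMMENT mode (saw '/*')
exit COMMENT mode (now at pos=8)
pos=9: emit LPAREN '('
pos=10: emit RPAREN ')'
pos=12: emit SEMI ';'
pos=13: emit NUM '7' (now at pos=14)
DONE. 5 tokens: [NUM, LPAREN, RPAREN, SEMI, NUM]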